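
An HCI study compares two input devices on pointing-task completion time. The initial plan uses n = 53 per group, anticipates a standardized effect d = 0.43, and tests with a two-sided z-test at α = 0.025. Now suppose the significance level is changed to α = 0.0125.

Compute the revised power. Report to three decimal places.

Power ≈ 0.388

δ = d·√(n/2) = 0.43 × √(53/2) = 2.2136 (unchanged). New critical value: z_{0.0063} = 2.498.
Revised power = Φ(δ − 2.498) + Φ(−δ − 2.498) = Φ(-0.284) + Φ(-4.711) = 0.3881 + 0.0000 = 0.3882.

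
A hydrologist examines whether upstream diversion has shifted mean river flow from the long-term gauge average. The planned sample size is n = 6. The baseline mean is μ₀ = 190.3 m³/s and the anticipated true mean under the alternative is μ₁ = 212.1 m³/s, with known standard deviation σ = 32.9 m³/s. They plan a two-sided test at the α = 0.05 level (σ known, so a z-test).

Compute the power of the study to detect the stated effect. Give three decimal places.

Power ≈ 0.368

Standardized effect: d = |μ₁ − μ₀| / σ = |212.1 − 190.3| / 32.9 = 0.6626
Noncentrality parameter: δ = d·√n = 0.6626 × √6 = 1.6231
Critical value for a two-sided test at α = 0.05: z_{α/2} = 1.960.
Power = Φ(δ − 1.960) + Φ(−δ − 1.960) = Φ(-0.337) + Φ(-3.583) = 0.3681 + 0.0002 = 0.3683.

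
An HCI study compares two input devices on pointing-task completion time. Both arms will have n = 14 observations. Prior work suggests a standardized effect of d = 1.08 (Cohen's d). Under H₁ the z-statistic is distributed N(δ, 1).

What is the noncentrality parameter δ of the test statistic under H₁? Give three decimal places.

δ ≈ 2.857

δ = d·√(n/2) = 1.08 × √(14/2) = 2.8574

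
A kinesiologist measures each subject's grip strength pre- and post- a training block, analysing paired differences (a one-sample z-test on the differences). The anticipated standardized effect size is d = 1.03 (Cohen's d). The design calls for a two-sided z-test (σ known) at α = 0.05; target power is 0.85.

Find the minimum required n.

n = 9

Set Φ(δ − 1.960) = 0.85; then δ − 1.960 = Φ⁻¹(0.85) = 1.036, giving δ = 2.996.
(For δ > 0 the lower-tail rejection region contributes negligibly to power, so the one-term inversion is standard.)
δ = d·√n ⇒ n = (δ/d)² = (2.996 / 1.03)² = 8.46.
Round up to the next whole unit.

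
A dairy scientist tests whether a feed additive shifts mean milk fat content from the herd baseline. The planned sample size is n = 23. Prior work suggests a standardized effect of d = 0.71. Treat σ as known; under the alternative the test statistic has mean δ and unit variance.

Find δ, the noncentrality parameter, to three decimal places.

The noncentrality parameter scales effect size by the design's sample-size factor: δ = d·√n = 0.71 × √23 = 3.4050

δ ≈ 3.405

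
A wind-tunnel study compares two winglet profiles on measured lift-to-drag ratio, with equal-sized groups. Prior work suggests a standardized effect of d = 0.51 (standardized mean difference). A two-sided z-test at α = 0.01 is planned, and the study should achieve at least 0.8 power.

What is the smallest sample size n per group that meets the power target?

n = 90 per group

For power 0.8 need Φ(δ − z_{0.005}) = 0.8, so δ = z_{0.005} + z_{0.20} = 2.576 + 0.842 = 3.417.
(For δ > 0 the lower-tail rejection region contributes negligibly to power, so the one-term inversion is standard.)
δ = d·√(n/2) ⇒ n = 2(δ/d)² = 2 × (3.417 / 0.51)² = 89.80.
Rounding up, n = 90 per group.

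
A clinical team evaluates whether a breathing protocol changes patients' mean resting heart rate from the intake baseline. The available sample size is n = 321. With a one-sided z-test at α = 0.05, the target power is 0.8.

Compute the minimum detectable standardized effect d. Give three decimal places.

Required noncentrality: δ = z_{0.05} + z_{0.20} = 1.645 + 0.842 = 2.486.
δ = d·√n ⇒ d = δ/√n = 2.486/√321 = 0.1388.

d ≈ 0.139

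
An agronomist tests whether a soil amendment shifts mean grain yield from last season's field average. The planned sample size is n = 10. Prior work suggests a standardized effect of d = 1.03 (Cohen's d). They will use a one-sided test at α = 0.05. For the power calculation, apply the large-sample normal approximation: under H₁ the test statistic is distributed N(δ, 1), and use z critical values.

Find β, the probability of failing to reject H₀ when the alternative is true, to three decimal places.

β ≈ 0.053

Noncentrality parameter: δ = d·√n = 1.03 × √10 = 3.2571
Critical value for a one-sided test at α = 0.05: z_α = 1.645.
Power = Φ(δ − 1.645) = Φ(1.612) = 0.9466.
Type II error: β = 1 − power = 1 − 0.9466 = 0.0534.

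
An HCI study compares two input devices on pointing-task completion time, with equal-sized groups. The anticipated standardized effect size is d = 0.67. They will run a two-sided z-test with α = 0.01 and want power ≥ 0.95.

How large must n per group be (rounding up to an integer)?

n = 80 per group

For power 0.95 need Φ(δ − z_{0.005}) = 0.95, so δ = z_{0.005} + z_{0.05} = 2.576 + 1.645 = 4.221.
(For δ > 0 the lower-tail rejection region contributes negligibly to power, so the one-term inversion is standard.)
δ = d·√(n/2) ⇒ n = 2(δ/d)² = 2 × (4.221 / 0.67)² = 79.37.
Round up to the next whole unit.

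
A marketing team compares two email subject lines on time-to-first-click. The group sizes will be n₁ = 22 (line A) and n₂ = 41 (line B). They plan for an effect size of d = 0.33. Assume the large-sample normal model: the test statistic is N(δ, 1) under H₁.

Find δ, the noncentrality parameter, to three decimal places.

δ = d / √(1/n₁ + 1/n₂) = 0.33 / √(1/22 + 1/41) = 1.2487

δ ≈ 1.249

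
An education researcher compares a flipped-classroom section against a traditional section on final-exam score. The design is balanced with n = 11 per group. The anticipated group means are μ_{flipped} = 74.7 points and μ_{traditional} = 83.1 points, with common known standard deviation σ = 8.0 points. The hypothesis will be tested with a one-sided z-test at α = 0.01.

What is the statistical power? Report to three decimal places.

Standardized effect: d = |μ_{flipped} − μ_{traditional}| / σ = |74.7 − 83.1| / 8.0 = 1.0500
Noncentrality parameter: δ = d·√(n/2) = 1.0500 × √(11/2) = 2.4625
One-sided α = 0.01 → critical value z_{0.01} = 2.326.
Power = Φ(δ − 2.326) = Φ(0.136) = 0.5541.

Power ≈ 0.554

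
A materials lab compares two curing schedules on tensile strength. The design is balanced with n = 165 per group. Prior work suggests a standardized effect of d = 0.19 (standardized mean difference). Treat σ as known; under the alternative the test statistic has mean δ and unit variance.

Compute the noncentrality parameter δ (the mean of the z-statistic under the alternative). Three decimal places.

The noncentrality parameter scales effect size by the design's sample-size factor: δ = d·√(n/2) = 0.19 × √(165/2) = 1.7258

δ ≈ 1.726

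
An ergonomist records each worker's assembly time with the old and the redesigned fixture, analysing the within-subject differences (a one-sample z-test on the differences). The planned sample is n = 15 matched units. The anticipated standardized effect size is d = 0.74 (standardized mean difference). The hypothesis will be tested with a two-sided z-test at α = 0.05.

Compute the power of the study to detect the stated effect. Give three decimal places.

Noncentrality parameter: δ = d·√n = 0.74 × √15 = 2.8660
Two-sided α = 0.05 → critical value z_{0.025} = 1.960.
Power = Φ(δ − 1.960) + Φ(−δ − 1.960) = Φ(0.906) + Φ(-4.826) = 0.8175 + 0.0000 = 0.8175.

Power ≈ 0.818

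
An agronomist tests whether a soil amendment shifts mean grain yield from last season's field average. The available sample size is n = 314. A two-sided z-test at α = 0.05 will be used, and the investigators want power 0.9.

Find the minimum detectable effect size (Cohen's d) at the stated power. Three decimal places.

d ≈ 0.183

Required noncentrality: δ = z_{0.025} + z_{0.10} = 1.960 + 1.282 = 3.242.
(The second rejection-region term Φ(−δ − z_{α/2}) is negligible and dropped.)
δ = d·√n ⇒ d = δ/√n = 3.242/√314 = 0.1829.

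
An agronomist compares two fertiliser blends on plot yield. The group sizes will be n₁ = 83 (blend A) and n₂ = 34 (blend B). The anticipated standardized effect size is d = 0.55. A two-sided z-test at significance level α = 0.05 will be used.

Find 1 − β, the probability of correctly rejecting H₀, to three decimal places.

Power ≈ 0.771

Noncentrality parameter: λ = d / √(1/n₁ + 1/n₂) = 0.55 / √(1/83 + 1/34) = 2.7011
Critical value for a two-sided test at α = 0.05: z_{α/2} = 1.960.
Power = Φ(λ − 1.960) + Φ(−λ − 1.960) = Φ(0.741) + Φ(-4.661) = 0.7707 + 0.0000 = 0.7707.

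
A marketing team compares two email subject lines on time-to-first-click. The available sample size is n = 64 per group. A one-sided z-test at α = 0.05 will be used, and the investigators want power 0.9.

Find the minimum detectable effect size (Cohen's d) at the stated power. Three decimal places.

Need Φ(δ − 1.645) = 0.9, so δ = 1.645 + 1.282 = 2.926.
δ = d·√(n/2) ⇒ d = δ/√(n/2) = 2.926/√(64/2) = 0.5173.

d ≈ 0.517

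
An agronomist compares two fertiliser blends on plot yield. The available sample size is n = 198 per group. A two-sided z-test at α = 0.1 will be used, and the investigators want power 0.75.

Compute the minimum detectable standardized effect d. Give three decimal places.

d ≈ 0.233

Need Φ(δ − 1.645) = 0.75, so δ = 1.645 + 0.674 = 2.319.
(Lower-tail contribution to power is negligible for δ > 0.)
δ = d·√(n/2) ⇒ d = δ/√(n/2) = 2.319/√(198/2) = 0.2331.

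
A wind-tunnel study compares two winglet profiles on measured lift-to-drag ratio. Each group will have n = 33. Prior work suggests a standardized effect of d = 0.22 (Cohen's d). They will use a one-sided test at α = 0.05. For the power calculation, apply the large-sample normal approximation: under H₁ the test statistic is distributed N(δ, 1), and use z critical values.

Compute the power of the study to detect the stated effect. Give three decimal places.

Noncentrality parameter: δ = d·√(n/2) = 0.22 × √(33/2) = 0.8936
One-sided α = 0.05 → critical value z_{0.05} = 1.645.
Power = P(Z > 1.645 − δ) = Φ(-0.751) = 0.2263.

Power ≈ 0.226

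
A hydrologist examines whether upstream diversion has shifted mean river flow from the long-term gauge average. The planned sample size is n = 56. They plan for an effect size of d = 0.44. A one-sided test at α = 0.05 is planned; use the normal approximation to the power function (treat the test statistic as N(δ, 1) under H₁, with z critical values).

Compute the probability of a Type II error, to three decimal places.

β ≈ 0.050

Noncentrality parameter: δ = d·√n = 0.44 × √56 = 3.2927
Critical value for a one-sided test at α = 0.05: z_α = 1.645.
Power = P(Z > 1.645 − δ) = Φ(1.648) = 0.9503.
Type II error: β = 1 − power = 1 − 0.9503 = 0.0497.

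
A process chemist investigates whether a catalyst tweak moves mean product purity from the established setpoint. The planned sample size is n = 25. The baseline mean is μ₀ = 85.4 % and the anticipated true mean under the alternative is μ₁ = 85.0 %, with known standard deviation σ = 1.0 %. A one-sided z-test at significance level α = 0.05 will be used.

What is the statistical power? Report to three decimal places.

Power ≈ 0.639

Standardized effect: d = |μ₁ − μ₀| / σ = |85.0 − 85.4| / 1.0 = 0.4000
Noncentrality parameter: δ = d·√n = 0.4000 × √25 = 2.0000
One-sided α = 0.05 → critical value z_{0.05} = 1.645.
Power = P(Z > 1.645 − δ) = Φ(0.355) = 0.6388.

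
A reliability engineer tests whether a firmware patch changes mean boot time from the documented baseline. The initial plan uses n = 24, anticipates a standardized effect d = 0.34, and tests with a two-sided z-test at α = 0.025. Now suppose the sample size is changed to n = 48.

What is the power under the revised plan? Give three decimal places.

Power ≈ 0.545

With n = 48: δ = d·√n = 0.34 × √48 = 2.3556. Critical value z_{0.0125} = 2.241.
Revised power = Φ(δ − 2.241) + Φ(−δ − 2.241) = Φ(0.114) + Φ(-4.597) = 0.5455 + 0.0000 = 0.5455.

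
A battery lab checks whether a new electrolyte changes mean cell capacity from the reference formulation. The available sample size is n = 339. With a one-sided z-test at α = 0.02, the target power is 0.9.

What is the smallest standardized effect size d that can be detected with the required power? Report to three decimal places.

d ≈ 0.181

Need Φ(δ − 2.054) = 0.9, so δ = 2.054 + 1.282 = 3.335.
δ = d·√n ⇒ d = δ/√n = 3.335/√339 = 0.1811.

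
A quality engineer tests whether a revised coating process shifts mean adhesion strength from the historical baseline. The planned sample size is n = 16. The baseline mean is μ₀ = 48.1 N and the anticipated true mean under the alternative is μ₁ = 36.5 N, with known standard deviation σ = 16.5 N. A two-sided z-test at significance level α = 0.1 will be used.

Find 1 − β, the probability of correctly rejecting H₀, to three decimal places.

Power ≈ 0.878

Standardized effect: d = |μ₁ − μ₀| / σ = |36.5 − 48.1| / 16.5 = 0.7030
Noncentrality parameter: δ = d·√n = 0.7030 × √16 = 2.8121
Critical value for a two-sided test at α = 0.1: z_{α/2} = 1.645.
Power = Φ(δ − 1.645) + Φ(−δ − 1.645) = Φ(1.167) + Φ(-4.457) = 0.8784 + 0.0000 = 0.8785.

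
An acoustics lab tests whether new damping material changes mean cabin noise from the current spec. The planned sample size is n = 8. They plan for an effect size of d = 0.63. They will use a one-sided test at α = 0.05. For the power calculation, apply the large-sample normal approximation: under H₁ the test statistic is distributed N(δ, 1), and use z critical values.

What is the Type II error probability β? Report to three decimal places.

Noncentrality parameter: δ = d·√n = 0.63 × √8 = 1.7819
One-sided α = 0.05 → critical value z_{0.05} = 1.645.
Power = P(Z > 1.645 − δ) = Φ(0.137) = 0.5545.
Type II error: β = 1 − power = 1 − 0.5545 = 0.4455.

β ≈ 0.445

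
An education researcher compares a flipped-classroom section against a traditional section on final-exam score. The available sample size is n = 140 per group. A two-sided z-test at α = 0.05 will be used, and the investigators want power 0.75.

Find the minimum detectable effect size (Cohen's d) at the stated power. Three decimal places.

Need Φ(δ − 1.960) = 0.75, so δ = 1.960 + 0.674 = 2.634.
(The second rejection-region term Φ(−δ − z_{α/2}) is negligible and dropped.)
δ = d·√(n/2) ⇒ d = δ/√(n/2) = 2.634/√(140/2) = 0.3149.

d ≈ 0.315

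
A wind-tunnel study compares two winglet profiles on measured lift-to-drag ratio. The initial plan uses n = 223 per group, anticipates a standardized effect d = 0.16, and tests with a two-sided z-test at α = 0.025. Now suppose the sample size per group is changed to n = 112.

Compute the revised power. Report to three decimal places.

With n = 112 per group: δ = d·√(n/2) = 0.16 × √(112/2) = 1.1973. Critical value z_{0.0125} = 2.241.
Revised power = Φ(δ − 2.241) + Φ(−δ − 2.241) = Φ(-1.044) + Φ(-3.439) = 0.1482 + 0.0003 = 0.1485.

Power ≈ 0.149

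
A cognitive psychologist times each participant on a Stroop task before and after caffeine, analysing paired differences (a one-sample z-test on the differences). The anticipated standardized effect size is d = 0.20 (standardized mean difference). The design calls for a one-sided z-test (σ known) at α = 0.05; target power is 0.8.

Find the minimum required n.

n = 155

For power 0.8 need Φ(δ − z_{0.05}) = 0.8, so δ = z_{0.05} + z_{0.20} = 1.645 + 0.842 = 2.486.
δ = d·√n ⇒ n = (δ/d)² = (2.486 / 0.20)² = 154.56.
Rounding up, n = 155.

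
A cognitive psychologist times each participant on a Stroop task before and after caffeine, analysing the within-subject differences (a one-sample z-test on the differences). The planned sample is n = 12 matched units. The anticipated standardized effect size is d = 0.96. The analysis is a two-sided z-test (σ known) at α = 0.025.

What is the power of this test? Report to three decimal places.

Power ≈ 0.861

Noncentrality parameter: δ = d·√n = 0.96 × √12 = 3.3255
Critical value for a two-sided test at α = 0.025: z_{α/2} = 2.241.
Power = Φ(δ − 2.241) + Φ(−δ − 2.241) = Φ(1.084) + Φ(-5.567) = 0.8608 + 0.0000 = 0.8608.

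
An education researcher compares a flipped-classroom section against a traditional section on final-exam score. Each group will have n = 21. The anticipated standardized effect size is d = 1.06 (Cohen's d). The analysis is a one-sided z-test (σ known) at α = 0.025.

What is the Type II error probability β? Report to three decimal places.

Noncentrality parameter: δ = d·√(n/2) = 1.06 × √(21/2) = 3.4348
Critical value for a one-sided test at α = 0.025: z_α = 1.960.
Power = P(Z > 1.960 − δ) = Φ(1.475) = 0.9299.
Type II error: β = 1 − power = 1 − 0.9299 = 0.0701.

β ≈ 0.070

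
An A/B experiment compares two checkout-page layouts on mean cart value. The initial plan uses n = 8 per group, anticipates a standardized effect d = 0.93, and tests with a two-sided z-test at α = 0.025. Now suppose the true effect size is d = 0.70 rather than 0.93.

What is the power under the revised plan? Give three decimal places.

Power ≈ 0.200

With d = 0.70: δ = d·√(n/2) = 0.70 × √(8/2) = 1.4000. Critical value z_{0.0125} = 2.241.
Revised power = Φ(δ − 2.241) + Φ(−δ − 2.241) = Φ(-0.841) + Φ(-3.641) = 0.2001 + 0.0001 = 0.2002.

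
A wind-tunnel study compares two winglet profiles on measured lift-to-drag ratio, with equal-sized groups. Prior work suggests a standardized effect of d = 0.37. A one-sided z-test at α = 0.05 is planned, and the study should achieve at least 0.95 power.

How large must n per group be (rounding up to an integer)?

n = 159 per group

For power 0.95 need Φ(δ − z_{0.05}) = 0.95, so δ = z_{0.05} + z_{0.05} = 1.645 + 1.645 = 3.290.
δ = d·√(n/2) ⇒ n = 2(δ/d)² = 2 × (3.290 / 0.37)² = 158.10.
Rounding up, n = 159 per group.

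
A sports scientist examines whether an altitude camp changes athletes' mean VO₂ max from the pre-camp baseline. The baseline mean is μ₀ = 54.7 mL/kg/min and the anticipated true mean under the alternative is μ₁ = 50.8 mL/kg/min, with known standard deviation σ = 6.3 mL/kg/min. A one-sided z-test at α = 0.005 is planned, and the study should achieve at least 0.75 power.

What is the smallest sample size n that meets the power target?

Standardized effect: d = |μ₁ − μ₀| / σ = |50.8 − 54.7| / 6.3 = 0.6190
For power 0.75 need Φ(δ − z_{0.005}) = 0.75, so δ = z_{0.005} + z_{0.25} = 2.576 + 0.674 = 3.250.
δ = d·√n ⇒ n = (δ/d)² = (3.250 / 0.6190)² = 27.57.
Round up to the next whole unit.

n = 28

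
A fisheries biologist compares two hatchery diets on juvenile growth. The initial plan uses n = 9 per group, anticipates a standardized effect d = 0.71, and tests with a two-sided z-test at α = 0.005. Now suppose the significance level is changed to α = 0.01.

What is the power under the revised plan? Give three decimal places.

δ = d·√(n/2) = 0.71 × √(9/2) = 1.5061 (unchanged). New critical value: z_{0.005} = 2.576.
Revised power = Φ(δ − 2.576) + Φ(−δ − 2.576) = Φ(-1.070) + Φ(-4.082) = 0.1424 + 0.0000 = 0.1424.

Power ≈ 0.142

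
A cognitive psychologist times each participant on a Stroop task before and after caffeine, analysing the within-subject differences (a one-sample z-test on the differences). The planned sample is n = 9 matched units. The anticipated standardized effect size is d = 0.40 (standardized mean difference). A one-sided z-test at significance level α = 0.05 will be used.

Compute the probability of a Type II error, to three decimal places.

Noncentrality parameter: δ = d·√n = 0.40 × √9 = 1.2000
One-sided α = 0.05 → critical value z_{0.05} = 1.645.
Power = Φ(δ − 1.645) = Φ(-0.445) = 0.3282.
Type II error: β = 1 − power = 1 − 0.3282 = 0.6718.

β ≈ 0.672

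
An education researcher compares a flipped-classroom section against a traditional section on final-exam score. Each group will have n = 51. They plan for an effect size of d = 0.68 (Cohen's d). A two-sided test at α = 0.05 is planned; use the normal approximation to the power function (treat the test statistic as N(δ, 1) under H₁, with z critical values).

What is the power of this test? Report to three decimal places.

Noncentrality parameter: δ = d·√(n/2) = 0.68 × √(51/2) = 3.4338
Critical value for a two-sided test at α = 0.05: z_{α/2} = 1.960.
Power = Φ(δ − 1.960) + Φ(−δ − 1.960) = Φ(1.474) + Φ(-5.394) = 0.9297 + 0.0000 = 0.9297.

Power ≈ 0.930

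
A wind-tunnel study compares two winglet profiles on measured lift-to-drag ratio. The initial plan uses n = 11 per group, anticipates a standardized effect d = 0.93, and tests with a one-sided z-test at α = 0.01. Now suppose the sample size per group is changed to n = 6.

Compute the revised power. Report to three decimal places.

With n = 6 per group: δ = d·√(n/2) = 0.93 × √(6/2) = 1.6108. Critical value z_{0.01} = 2.326.
Revised power = P(Z > 2.326 − δ) = Φ(-0.716) = 0.2371.

Power ≈ 0.237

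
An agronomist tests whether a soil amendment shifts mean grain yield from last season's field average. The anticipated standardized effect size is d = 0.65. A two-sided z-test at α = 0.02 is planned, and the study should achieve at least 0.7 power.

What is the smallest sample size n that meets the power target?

n = 20

Set Φ(δ − 2.326) = 0.7; then δ − 2.326 = Φ⁻¹(0.7) = 0.524, giving δ = 2.851.
(Ignoring the negligible lower-tail rejection probability gives the usual closed-form inversion.)
δ = d·√n ⇒ n = (δ/d)² = (2.851 / 0.65)² = 19.23.
Round up to the next whole unit.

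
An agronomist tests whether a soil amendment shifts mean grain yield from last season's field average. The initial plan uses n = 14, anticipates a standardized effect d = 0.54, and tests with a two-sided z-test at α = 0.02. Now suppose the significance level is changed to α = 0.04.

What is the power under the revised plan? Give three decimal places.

δ = d·√n = 0.54 × √14 = 2.0205 (unchanged). New critical value: z_{0.02} = 2.054.
Revised power = Φ(δ − 2.054) + Φ(−δ − 2.054) = Φ(-0.033) + Φ(-4.074) = 0.4867 + 0.0000 = 0.4868.

Power ≈ 0.487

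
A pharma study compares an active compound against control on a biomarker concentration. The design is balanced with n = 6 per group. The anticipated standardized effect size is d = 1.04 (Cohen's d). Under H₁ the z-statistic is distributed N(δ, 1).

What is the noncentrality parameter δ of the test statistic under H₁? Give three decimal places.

δ ≈ 1.801

δ = d·√(n/2) = 1.04 × √(6/2) = 1.8013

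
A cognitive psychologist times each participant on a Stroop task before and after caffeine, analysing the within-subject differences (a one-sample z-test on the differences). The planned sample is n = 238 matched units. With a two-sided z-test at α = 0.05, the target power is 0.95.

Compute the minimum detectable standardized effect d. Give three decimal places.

d ≈ 0.234

Need Φ(δ − 1.960) = 0.95, so δ = 1.960 + 1.645 = 3.605.
(Lower-tail contribution to power is negligible for δ > 0.)
δ = d·√n ⇒ d = δ/√n = 3.605/√238 = 0.2337.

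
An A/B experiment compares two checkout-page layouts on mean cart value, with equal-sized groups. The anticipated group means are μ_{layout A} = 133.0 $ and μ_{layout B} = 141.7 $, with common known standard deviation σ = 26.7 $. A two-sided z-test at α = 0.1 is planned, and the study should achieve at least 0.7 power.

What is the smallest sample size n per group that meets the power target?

n = 89 per group

Standardized effect: d = |μ_{layout A} − μ_{layout B}| / σ = |133.0 − 141.7| / 26.7 = 0.3258
For power 0.7 need Φ(δ − z_{0.05}) = 0.7, so δ = z_{0.05} + z_{0.30} = 1.645 + 0.524 = 2.169.
(The Φ(−δ − z_{α/2}) term is vanishingly small for δ > 0 and is dropped in the standard sample-size formula.)
δ = d·√(n/2) ⇒ n = 2(δ/d)² = 2 × (2.169 / 0.3258)² = 88.64.
Round up to the next whole unit.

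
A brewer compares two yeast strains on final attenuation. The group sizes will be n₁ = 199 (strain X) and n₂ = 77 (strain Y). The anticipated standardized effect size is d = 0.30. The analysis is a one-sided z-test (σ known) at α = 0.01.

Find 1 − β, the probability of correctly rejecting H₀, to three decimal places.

Power ≈ 0.464

Noncentrality parameter: δ = d / √(1/n₁ + 1/n₂) = 0.30 / √(1/199 + 1/77) = 2.2353
One-sided α = 0.01 → critical value z_{0.01} = 2.326.
Power = P(Z > 2.326 − δ) = Φ(-0.091) = 0.4637.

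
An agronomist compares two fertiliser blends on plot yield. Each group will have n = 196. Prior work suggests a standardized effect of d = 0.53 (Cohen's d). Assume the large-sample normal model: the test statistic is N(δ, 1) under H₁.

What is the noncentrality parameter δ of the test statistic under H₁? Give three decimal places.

δ ≈ 5.247

The noncentrality parameter scales effect size by the design's sample-size factor: δ = d·√(n/2) = 0.53 × √(196/2) = 5.2467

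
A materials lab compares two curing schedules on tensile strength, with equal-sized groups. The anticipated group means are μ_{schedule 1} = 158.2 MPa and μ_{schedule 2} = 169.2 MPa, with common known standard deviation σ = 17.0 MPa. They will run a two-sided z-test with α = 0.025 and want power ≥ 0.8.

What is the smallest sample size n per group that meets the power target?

Standardized effect: d = |μ_{schedule 1} − μ_{schedule 2}| / σ = |158.2 − 169.2| / 17.0 = 0.6471
Set Φ(δ − 2.241) = 0.8; then δ − 2.241 = Φ⁻¹(0.8) = 0.842, giving δ = 3.083.
(Ignoring the negligible lower-tail rejection probability gives the usual closed-form inversion.)
δ = d·√(n/2) ⇒ n = 2(δ/d)² = 2 × (3.083 / 0.6471)² = 45.40.
Rounding up, n = 46 per group.

n = 46 per group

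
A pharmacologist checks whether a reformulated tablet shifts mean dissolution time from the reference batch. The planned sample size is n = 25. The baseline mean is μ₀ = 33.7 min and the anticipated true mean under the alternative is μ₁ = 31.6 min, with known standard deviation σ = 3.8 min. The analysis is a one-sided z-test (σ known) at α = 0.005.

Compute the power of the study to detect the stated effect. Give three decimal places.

Power ≈ 0.574

Standardized effect: d = |μ₁ − μ₀| / σ = |31.6 − 33.7| / 3.8 = 0.5526
Noncentrality parameter: λ = d·√n = 0.5526 × √25 = 2.7632
One-sided α = 0.005 → critical value z_{0.005} = 2.576.
Power = P(Z > 2.576 − λ) = Φ(0.187) = 0.5743.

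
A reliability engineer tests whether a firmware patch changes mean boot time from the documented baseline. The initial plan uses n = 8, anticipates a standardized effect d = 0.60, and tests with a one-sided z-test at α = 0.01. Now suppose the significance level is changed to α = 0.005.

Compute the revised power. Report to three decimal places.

Power ≈ 0.190

δ = d·√n = 0.60 × √8 = 1.6971 (unchanged). New critical value: z_{0.005} = 2.576.
Revised power = Φ(δ − 2.576) = Φ(-0.879) = 0.1898.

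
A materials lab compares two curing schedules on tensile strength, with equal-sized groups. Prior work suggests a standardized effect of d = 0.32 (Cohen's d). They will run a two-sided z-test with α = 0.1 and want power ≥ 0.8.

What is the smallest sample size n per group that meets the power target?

For power 0.8 need Φ(δ − z_{0.05}) = 0.8, so δ = z_{0.05} + z_{0.20} = 1.645 + 0.842 = 2.486.
(Ignoring the negligible lower-tail rejection probability gives the usual closed-form inversion.)
δ = d·√(n/2) ⇒ n = 2(δ/d)² = 2 × (2.486 / 0.32)² = 120.75.
Round up to the next whole unit.

n = 121 per group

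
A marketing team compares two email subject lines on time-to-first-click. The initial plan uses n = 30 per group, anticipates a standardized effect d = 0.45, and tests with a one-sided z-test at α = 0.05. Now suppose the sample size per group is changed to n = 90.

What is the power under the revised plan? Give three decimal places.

With n = 90 per group: δ = d·√(n/2) = 0.45 × √(90/2) = 3.0187. Critical value z_{0.05} = 1.645.
Revised power = Φ(δ − 1.645) = Φ(1.374) = 0.9153.

Power ≈ 0.915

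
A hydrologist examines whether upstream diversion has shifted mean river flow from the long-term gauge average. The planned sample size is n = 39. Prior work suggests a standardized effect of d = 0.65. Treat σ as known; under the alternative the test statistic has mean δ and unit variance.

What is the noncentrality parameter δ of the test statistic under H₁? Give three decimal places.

δ ≈ 4.059

δ = d·√n = 0.65 × √39 = 4.0592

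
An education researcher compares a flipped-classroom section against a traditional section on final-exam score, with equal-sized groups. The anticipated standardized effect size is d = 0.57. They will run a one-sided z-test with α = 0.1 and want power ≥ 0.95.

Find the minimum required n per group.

n = 53 per group

Set Φ(δ − 1.282) = 0.95; then δ − 1.282 = Φ⁻¹(0.95) = 1.645, giving δ = 2.926.
δ = d·√(n/2) ⇒ n = 2(δ/d)² = 2 × (2.926 / 0.57)² = 52.72.
Rounding up, n = 53 per group.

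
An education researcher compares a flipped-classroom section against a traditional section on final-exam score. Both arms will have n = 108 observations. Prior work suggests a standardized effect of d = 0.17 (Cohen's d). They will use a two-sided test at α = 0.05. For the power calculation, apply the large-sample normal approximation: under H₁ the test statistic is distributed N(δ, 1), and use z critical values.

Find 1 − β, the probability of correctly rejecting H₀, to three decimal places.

Power ≈ 0.239

Noncentrality parameter: δ = d·√(n/2) = 0.17 × √(108/2) = 1.2492
Two-sided α = 0.05 → critical value z_{0.025} = 1.960.
Power = Φ(δ − 1.960) + Φ(−δ − 1.960) = Φ(-0.711) + Φ(-3.209) = 0.2386 + 0.0007 = 0.2393.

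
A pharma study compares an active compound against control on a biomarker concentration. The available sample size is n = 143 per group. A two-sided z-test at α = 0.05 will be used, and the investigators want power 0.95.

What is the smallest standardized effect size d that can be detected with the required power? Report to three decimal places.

d ≈ 0.426

Need Φ(δ − 1.960) = 0.95, so δ = 1.960 + 1.645 = 3.605.
(The second rejection-region term Φ(−δ − z_{α/2}) is negligible and dropped.)
δ = d·√(n/2) ⇒ d = δ/√(n/2) = 3.605/√(143/2) = 0.4263.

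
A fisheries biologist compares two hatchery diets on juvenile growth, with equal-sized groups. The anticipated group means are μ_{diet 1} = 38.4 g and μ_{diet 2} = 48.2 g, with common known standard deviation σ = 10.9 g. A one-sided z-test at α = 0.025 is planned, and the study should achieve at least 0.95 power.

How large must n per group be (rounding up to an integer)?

Standardized effect: d = |μ_{diet 1} − μ_{diet 2}| / σ = |38.4 − 48.2| / 10.9 = 0.8991
For power 0.95 need Φ(δ − z_{0.025}) = 0.95, so δ = z_{0.025} + z_{0.05} = 1.960 + 1.645 = 3.605.
δ = d·√(n/2) ⇒ n = 2(δ/d)² = 2 × (3.605 / 0.8991)² = 32.15.
Rounding up, n = 33 per group.

n = 33 per group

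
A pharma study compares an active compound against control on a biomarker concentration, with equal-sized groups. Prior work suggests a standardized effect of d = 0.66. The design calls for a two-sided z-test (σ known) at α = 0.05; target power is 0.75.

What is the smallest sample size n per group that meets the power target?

For power 0.75 need Φ(δ − z_{0.025}) = 0.75, so δ = z_{0.025} + z_{0.25} = 1.960 + 0.674 = 2.634.
(The Φ(−δ − z_{α/2}) term is vanishingly small for δ > 0 and is dropped in the standard sample-size formula.)
δ = d·√(n/2) ⇒ n = 2(δ/d)² = 2 × (2.634 / 0.66)² = 31.87.
Round up to the next whole unit.

n = 32 per group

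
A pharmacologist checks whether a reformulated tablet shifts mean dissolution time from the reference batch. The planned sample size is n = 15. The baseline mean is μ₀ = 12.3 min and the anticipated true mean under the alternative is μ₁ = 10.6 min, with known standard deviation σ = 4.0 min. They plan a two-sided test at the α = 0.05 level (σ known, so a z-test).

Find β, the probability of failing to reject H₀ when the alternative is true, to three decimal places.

β ≈ 0.623

Standardized effect: d = |μ₁ − μ₀| / σ = |10.6 − 12.3| / 4.0 = 0.4250
Noncentrality parameter: δ = d·√n = 0.4250 × √15 = 1.6460
Critical value for a two-sided test at α = 0.05: z_{α/2} = 1.960.
Power = Φ(δ − 1.960) + Φ(−δ − 1.960) = Φ(-0.314) + Φ(-3.606) = 0.3768 + 0.0002 = 0.3769.
Type II error: β = 1 − power = 1 − 0.3769 = 0.6231.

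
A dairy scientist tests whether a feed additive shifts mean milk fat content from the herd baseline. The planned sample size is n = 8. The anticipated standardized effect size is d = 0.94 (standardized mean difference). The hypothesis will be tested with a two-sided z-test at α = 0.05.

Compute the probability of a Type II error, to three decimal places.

Noncentrality parameter: δ = d·√n = 0.94 × √8 = 2.6587
Critical value for a two-sided test at α = 0.05: z_{α/2} = 1.960.
Power = Φ(δ − 1.960) + Φ(−δ − 1.960) = Φ(0.699) + Φ(-4.619) = 0.7576 + 0.0000 = 0.7577.
Type II error: β = 1 − power = 1 − 0.7577 = 0.2423.

β ≈ 0.242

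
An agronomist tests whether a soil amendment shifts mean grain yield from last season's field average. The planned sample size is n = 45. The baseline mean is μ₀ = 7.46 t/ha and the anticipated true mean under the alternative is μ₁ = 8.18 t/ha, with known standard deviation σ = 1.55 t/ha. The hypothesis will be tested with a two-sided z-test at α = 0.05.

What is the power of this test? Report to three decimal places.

Standardized effect: d = |μ₁ − μ₀| / σ = |8.18 − 7.46| / 1.55 = 0.4645
Noncentrality parameter: δ = d·√n = 0.4645 × √45 = 3.1161
Two-sided α = 0.05 → critical value z_{0.025} = 1.960.
Power = Φ(δ − 1.960) + Φ(−δ − 1.960) = Φ(1.156) + Φ(-5.076) = 0.8762 + 0.0000 = 0.8762.

Power ≈ 0.876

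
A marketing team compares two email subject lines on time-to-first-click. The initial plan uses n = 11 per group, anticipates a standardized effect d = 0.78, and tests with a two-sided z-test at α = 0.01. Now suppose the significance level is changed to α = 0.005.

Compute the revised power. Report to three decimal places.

Power ≈ 0.164

δ = d·√(n/2) = 0.78 × √(11/2) = 1.8293 (unchanged). New critical value: z_{0.0025} = 2.807.
Revised power = Φ(δ − 2.807) + Φ(−δ − 2.807) = Φ(-0.978) + Φ(-4.636) = 0.1641 + 0.0000 = 0.1641.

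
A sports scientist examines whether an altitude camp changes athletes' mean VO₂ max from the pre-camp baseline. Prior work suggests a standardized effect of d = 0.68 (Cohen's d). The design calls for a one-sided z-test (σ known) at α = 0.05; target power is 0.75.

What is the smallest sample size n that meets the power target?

n = 12

For power 0.75 need Φ(δ − z_{0.05}) = 0.75, so δ = z_{0.05} + z_{0.25} = 1.645 + 0.674 = 2.319.
δ = d·√n ⇒ n = (δ/d)² = (2.319 / 0.68)² = 11.63.
Round up to the next whole unit.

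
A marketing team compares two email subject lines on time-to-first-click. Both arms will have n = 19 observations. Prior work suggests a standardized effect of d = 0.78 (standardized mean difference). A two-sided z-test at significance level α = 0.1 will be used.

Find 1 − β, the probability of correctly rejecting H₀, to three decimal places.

Noncentrality parameter: δ = d·√(n/2) = 0.78 × √(19/2) = 2.4041
Critical value for a two-sided test at α = 0.1: z_{α/2} = 1.645.
Power = Φ(δ − 1.645) + Φ(−δ − 1.645) = Φ(0.759) + Φ(-4.049) = 0.7762 + 0.0000 = 0.7762.

Power ≈ 0.776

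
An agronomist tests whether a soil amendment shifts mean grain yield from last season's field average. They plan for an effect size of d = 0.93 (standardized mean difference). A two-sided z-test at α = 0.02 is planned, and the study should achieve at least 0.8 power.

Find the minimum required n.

n = 12

Set Φ(δ − 2.326) = 0.8; then δ − 2.326 = Φ⁻¹(0.8) = 0.842, giving δ = 3.168.
(For δ > 0 the lower-tail rejection region contributes negligibly to power, so the one-term inversion is standard.)
δ = d·√n ⇒ n = (δ/d)² = (3.168 / 0.93)² = 11.60.
Round up to the next whole unit.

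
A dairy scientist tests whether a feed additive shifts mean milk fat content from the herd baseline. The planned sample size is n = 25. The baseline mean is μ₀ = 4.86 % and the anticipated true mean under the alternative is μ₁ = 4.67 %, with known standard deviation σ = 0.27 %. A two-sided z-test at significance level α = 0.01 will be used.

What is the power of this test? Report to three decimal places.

Power ≈ 0.827

Standardized effect: d = |μ₁ − μ₀| / σ = |4.67 − 4.86| / 0.27 = 0.7037
Noncentrality parameter: δ = d·√n = 0.7037 × √25 = 3.5185
Two-sided α = 0.01 → critical value z_{0.005} = 2.576.
Power = Φ(δ − 2.576) + Φ(−δ − 2.576) = Φ(0.943) + Φ(-6.094) = 0.8271 + 0.0000 = 0.8271.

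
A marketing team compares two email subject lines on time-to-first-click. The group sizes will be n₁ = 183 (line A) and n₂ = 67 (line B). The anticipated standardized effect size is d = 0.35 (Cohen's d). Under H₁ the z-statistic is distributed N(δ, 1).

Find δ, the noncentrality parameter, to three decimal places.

δ = d / √(1/n₁ + 1/n₂) = 0.35 / √(1/183 + 1/67) = 2.4511

δ ≈ 2.451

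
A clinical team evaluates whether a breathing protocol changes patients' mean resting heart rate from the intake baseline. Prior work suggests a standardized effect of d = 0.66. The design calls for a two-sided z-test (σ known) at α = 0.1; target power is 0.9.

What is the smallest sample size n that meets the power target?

Set Φ(δ − 1.645) = 0.9; then δ − 1.645 = Φ⁻¹(0.9) = 1.282, giving δ = 2.926.
(The Φ(−δ − z_{α/2}) term is vanishingly small for δ > 0 and is dropped in the standard sample-size formula.)
δ = d·√n ⇒ n = (δ/d)² = (2.926 / 0.66)² = 19.66.
Round up to the next whole unit.

n = 20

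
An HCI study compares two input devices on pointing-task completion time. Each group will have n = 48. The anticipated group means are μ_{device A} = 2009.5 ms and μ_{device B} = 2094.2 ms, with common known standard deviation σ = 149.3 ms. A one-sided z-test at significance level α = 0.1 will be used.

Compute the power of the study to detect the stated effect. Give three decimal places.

Power ≈ 0.933

Standardized effect: d = |μ_{device A} − μ_{device B}| / σ = |2009.5 − 2094.2| / 149.3 = 0.5673
Noncentrality parameter: δ = d·√(n/2) = 0.5673 × √(48/2) = 2.7793
Critical value for a one-sided test at α = 0.1: z_α = 1.282.
Power = Φ(δ − 1.282) = Φ(1.498) = 0.9329.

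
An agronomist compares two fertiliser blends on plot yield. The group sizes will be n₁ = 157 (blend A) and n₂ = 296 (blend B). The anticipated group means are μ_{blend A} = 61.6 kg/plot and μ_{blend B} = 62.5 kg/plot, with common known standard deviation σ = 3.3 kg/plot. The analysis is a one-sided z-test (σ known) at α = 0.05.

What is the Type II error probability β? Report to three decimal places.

β ≈ 0.132

Standardized effect: d = |μ_{blend A} − μ_{blend B}| / σ = |61.6 − 62.5| / 3.3 = 0.2727
Noncentrality parameter: δ = d / √(1/n₁ + 1/n₂) = 0.2727 / √(1/157 + 1/296) = 2.7623
One-sided α = 0.05 → critical value z_{0.05} = 1.645.
Power = P(Z > 1.645 − δ) = Φ(1.117) = 0.8681.
Type II error: β = 1 − power = 1 − 0.8681 = 0.1319.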